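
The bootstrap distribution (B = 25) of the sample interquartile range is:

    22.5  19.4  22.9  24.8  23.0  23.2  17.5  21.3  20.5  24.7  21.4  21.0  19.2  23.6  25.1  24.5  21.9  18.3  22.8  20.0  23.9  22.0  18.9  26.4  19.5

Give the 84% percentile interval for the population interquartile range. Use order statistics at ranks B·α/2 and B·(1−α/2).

(18.3, 24.8)

Sorted replicates: 17.5, 18.3, 18.9, 19.2, 19.4, 19.5, 20.0, 20.5, 21.0, 21.3, 21.4, 21.9, 22.0, 22.5, 22.8, 22.9, 23.0, 23.2, 23.6, 23.9, 24.5, 24.7, 24.8, 25.1, 26.4
α = 0.16; lower rank = 25 × 0.080 = 2; upper rank = 25 × 0.920 = 23.
The 2nd smallest replicate is 18.3; the 23rd is 24.8.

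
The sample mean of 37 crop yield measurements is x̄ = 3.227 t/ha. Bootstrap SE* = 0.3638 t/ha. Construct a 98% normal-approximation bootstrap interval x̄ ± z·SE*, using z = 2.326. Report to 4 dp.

Margin = 2.326 × 0.3638 = 0.84620
Interval: 3.227 ± 0.84620

(2.3808, 4.0732)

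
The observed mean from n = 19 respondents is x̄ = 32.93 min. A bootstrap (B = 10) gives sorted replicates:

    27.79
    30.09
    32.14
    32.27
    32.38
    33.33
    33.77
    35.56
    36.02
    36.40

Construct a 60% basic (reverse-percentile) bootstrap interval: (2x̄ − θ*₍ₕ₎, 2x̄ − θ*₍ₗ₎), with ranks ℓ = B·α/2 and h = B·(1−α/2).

Percentile endpoints at ranks 2 and 8: θ*₍2₎ = 30.09, θ*₍8₎ = 35.56.
Basic interval reflects these around x̄:
  lower = 2 × 32.93 − 35.56 = 30.30
  upper = 2 × 32.93 − 30.09 = 35.77

(30.30, 35.77)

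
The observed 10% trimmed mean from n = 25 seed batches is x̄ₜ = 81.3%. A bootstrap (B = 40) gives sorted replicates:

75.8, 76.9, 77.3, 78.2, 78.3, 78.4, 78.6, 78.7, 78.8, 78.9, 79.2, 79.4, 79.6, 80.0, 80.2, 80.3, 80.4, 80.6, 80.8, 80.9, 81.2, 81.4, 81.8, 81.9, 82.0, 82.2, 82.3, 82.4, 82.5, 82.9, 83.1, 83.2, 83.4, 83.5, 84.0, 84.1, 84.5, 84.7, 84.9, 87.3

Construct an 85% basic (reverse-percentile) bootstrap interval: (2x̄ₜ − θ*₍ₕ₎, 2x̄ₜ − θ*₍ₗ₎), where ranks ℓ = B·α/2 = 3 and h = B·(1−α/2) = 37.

(78.1, 85.3)

Percentile endpoints at ranks 3 and 37: θ*₍3₎ = 77.3, θ*₍37₎ = 84.5.
Basic interval reflects these around x̄ₜ:
  lower = 2 × 81.3 − 84.5 = 78.1
  upper = 2 × 81.3 − 77.3 = 85.3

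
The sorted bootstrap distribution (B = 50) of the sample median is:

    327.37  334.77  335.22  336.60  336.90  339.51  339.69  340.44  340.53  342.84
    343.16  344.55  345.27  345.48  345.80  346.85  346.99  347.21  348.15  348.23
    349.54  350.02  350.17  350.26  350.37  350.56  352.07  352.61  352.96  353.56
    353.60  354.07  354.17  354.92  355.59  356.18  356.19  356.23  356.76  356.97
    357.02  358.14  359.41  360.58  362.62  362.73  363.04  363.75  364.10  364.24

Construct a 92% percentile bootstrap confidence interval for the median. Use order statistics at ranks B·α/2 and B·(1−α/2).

(334.77, 363.75)

α = 0.08; lower rank = 50 × 0.040 = 2; upper rank = 50 × 0.960 = 48.
The 2nd smallest replicate is 334.77; the 48th is 363.75.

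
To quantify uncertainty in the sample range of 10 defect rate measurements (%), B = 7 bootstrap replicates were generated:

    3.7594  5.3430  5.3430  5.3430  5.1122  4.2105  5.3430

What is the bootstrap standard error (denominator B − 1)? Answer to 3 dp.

Bootstrap SE is the standard deviation of the 7 replicate ranges.
Mean of replicates: (3.7594 + 5.3430 + 5.3430 + 5.3430 + 5.1122 + 4.2105 + 5.3430) / 7 = 34.45410 / 7 = 4.92201
Sum of squared deviations: (−1.16261)² + (+0.42099)² + (+0.42099)² + (+0.42099)² + (+0.19019)² + (−0.71151)² + (+0.42099)² = 2.60301
Variance = 2.60301 / 6 = 0.43384
SE* = √0.43384

SE* = 0.659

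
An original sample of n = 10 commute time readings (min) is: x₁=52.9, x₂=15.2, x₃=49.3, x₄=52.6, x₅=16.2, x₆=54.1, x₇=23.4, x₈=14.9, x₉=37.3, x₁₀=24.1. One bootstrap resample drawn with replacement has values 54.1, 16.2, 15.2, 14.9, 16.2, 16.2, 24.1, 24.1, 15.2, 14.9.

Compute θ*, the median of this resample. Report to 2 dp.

Sorted: 14.9, 14.9, 15.2, 15.2, 16.2, 16.2, 16.2, 24.1, 24.1, 54.1
Median = average of the two middle values = 16.20

θ* = 16.20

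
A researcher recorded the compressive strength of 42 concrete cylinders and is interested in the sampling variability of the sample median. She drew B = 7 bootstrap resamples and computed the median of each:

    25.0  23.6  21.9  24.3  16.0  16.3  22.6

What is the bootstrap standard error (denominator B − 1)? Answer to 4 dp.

Bootstrap SE is the standard deviation of the 7 replicate medians.
Mean of replicates: (25.0 + 23.6 + 21.9 + 24.3 + 16.0 + 16.3 + 22.6) / 7 = 149.70000 / 7 = 21.38571
Sum of squared deviations: (+3.61429)² + (+2.21429)² + (+0.51429)² + (+2.91429)² + (−5.38571)² + (−5.08571)² + (+1.21429)² = 83.06857
Variance = 83.06857 / 6 = 13.84476
SE* = √13.84476

SE* = 3.7209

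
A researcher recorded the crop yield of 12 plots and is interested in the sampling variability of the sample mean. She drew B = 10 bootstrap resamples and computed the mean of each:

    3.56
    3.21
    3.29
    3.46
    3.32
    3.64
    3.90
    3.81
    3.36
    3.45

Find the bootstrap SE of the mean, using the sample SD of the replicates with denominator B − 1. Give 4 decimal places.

Bootstrap SE is the standard deviation of the 10 replicate means.
Mean of replicates: (3.56 + 3.21 + 3.29 + 3.46 + 3.32 + 3.64 + 3.90 + 3.81 + 3.36 + 3.45) / 10 = 35.00000 / 10 = 3.50000
Sum of squared deviations: (+0.06000)² + (−0.29000)² + (−0.21000)² + (−0.04000)² + (−0.18000)² + (+0.14000)² + (+0.40000)² + (+0.31000)² + (−0.14000)² + (−0.05000)² = 0.46360
Variance = 0.46360 / 9 = 0.05151
SE* = √0.05151

SE* = 0.2270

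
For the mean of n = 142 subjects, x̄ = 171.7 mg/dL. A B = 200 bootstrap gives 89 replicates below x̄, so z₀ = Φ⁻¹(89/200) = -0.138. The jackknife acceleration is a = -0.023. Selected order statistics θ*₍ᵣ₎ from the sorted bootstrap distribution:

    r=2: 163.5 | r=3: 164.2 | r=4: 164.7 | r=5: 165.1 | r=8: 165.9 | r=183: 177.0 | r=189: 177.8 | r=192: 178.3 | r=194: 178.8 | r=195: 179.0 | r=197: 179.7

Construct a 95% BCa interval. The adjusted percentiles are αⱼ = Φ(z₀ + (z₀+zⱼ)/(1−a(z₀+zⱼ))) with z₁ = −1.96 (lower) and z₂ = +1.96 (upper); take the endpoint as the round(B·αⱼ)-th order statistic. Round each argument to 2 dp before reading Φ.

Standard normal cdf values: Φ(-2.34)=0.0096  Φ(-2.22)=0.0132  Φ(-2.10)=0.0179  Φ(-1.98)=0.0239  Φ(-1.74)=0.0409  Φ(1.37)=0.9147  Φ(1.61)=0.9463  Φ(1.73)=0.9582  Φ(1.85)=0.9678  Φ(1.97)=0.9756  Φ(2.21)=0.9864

Lower: z₀ + z₁ = -0.138 + (-1.960) = -2.098; 1 − a(z₀+z₁) = 1 − (-0.023)(-2.098) = 0.9517; argument = -0.138 + (-2.098)/0.9517 = -2.3424 → -2.34.
α₁ = Φ(-2.34) = 0.0096; rank = round(200 × 0.0096) = 2; θ*₍2₎ = 163.5.
Upper: z₀ + z₂ = 1.822; 1 − a(z₀+z₂) = 1.0419; argument = 1.6107 → 1.61; α₂ = 0.9463; rank = 189; θ*₍189₎ = 177.8.

(163.5, 177.8)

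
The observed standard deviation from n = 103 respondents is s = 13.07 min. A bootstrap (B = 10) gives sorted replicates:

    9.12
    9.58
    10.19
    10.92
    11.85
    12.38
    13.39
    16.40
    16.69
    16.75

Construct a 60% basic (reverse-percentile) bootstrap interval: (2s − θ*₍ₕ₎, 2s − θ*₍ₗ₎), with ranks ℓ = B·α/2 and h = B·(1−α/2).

(9.74, 16.56)

Percentile endpoints at ranks 2 and 8: θ*₍2₎ = 9.58, θ*₍8₎ = 16.40.
Basic interval reflects these around s:
  lower = 2 × 13.07 − 16.40 = 9.74
  upper = 2 × 13.07 − 9.58 = 16.56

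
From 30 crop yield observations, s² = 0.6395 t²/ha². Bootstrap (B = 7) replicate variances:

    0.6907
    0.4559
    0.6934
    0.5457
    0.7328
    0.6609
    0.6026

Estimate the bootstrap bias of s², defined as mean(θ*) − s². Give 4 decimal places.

mean(θ*) = (0.6907 + 0.4559 + 0.6934 + 0.5457 + 0.7328 + 0.6609 + 0.6026) / 7 = 0.62600
bias = 0.62600 − 0.6395

bias = −0.0135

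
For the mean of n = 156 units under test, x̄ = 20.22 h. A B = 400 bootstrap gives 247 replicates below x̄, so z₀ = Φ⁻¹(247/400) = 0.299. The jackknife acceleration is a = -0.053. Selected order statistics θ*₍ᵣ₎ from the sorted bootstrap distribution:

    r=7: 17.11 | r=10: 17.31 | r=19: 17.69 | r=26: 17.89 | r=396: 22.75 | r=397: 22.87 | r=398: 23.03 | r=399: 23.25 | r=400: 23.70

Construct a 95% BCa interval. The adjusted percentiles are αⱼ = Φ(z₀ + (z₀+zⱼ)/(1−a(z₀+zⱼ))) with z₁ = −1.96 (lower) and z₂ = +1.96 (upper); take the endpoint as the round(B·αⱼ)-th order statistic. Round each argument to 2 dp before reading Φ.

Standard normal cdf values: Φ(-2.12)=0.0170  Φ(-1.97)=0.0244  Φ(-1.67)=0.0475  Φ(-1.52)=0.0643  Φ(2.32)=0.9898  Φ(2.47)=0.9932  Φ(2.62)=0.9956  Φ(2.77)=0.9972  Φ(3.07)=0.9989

(17.89, 22.75)

Lower: z₀ + z₁ = 0.299 + (-1.960) = -1.661; 1 − a(z₀+z₁) = 1 − (-0.053)(-1.661) = 0.9120; argument = 0.299 + (-1.661)/0.9120 = -1.5223 → -1.52.
α₁ = Φ(-1.52) = 0.0643; rank = round(400 × 0.0643) = 26; θ*₍26₎ = 17.89.
Upper: z₀ + z₂ = 2.259; 1 − a(z₀+z₂) = 1.1197; argument = 2.3165 → 2.32; α₂ = 0.9898; rank = 396; θ*₍396₎ = 22.75.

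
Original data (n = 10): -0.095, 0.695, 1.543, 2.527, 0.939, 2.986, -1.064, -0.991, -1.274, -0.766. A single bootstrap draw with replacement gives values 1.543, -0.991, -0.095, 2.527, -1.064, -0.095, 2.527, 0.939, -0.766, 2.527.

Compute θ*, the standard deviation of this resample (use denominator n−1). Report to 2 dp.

Mean = 0.7052; sum of squared deviations = 20.1657
s² = 20.1657 / 9 = 2.2406
s = √2.2406 = 1.50

θ* = 1.50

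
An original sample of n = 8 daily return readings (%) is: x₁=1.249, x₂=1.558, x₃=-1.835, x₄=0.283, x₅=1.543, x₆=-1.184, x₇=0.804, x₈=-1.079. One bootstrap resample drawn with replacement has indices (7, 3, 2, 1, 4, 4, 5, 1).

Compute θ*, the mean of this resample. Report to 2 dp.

θ* = 0.64

Resample values: 0.804, -1.835, 1.558, 1.249, 0.283, 0.283, 1.543, 1.249.
Mean = (0.804 + (-1.835) + 1.558 + 1.249 + 0.283 + 0.283 + 1.543 + 1.249) / 8 = 5.1340 / 8 = 0.64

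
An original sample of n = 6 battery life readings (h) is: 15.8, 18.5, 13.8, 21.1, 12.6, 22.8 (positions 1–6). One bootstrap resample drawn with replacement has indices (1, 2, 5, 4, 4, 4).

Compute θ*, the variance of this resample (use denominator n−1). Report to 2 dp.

θ* = 12.45

Resample values: 15.8, 18.5, 12.6, 21.1, 21.1, 21.1.
Mean = 18.3667; sum of squared deviations = 62.2733
s² = 62.2733 / 5 = 12.4547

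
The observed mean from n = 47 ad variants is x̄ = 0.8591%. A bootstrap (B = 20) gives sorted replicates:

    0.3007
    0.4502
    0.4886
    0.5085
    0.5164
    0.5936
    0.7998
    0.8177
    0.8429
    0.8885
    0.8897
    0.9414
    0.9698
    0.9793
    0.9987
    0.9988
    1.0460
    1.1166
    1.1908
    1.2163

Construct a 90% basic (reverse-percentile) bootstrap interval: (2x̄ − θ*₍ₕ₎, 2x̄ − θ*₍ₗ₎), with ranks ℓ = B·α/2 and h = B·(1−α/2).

(0.5274, 1.4175)

Percentile endpoints at ranks 1 and 19: θ*₍1₎ = 0.3007, θ*₍19₎ = 1.1908.
Basic interval reflects these around x̄:
  lower = 2 × 0.8591 − 1.1908 = 0.5274
  upper = 2 × 0.8591 − 0.3007 = 1.4175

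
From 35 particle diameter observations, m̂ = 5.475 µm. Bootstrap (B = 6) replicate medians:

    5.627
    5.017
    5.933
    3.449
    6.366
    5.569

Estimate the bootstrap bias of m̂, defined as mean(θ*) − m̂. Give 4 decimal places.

bias = −0.1482

mean(θ*) = (5.627 + 5.017 + 5.933 + 3.449 + 6.366 + 5.569) / 6 = 5.32683
bias = 5.32683 − 5.475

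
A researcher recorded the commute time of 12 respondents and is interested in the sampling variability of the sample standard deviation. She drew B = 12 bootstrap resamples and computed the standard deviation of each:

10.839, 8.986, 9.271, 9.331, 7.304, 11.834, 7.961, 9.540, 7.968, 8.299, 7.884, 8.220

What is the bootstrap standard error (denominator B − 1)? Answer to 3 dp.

SE* = 1.322

Bootstrap SE is the standard deviation of the 12 replicate standard deviations.
Mean of replicates: (10.839 + 8.986 + 9.271 + 9.331 + 7.304 + 11.834 + 7.961 + 9.540 + 7.968 + 8.299 + 7.884 + 8.220) / 12 = 107.4370 / 12 = 8.9531
Sum of squared deviations: (+1.8859)² + (+0.0329)² + (+0.3179)² + (+0.3779)² + (−1.6491)² + (+2.8809)² + (−0.9921)² + (+0.5869)² + (−0.9851)² + (−0.6541)² + (−1.0691)² + (−0.7331)² = 19.2281
Variance = 19.2281 / 11 = 1.7480
SE* = √1.7480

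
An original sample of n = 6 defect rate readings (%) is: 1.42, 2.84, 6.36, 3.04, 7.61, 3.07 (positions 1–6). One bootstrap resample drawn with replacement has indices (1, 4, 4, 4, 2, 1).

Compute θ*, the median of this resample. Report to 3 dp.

θ* = 2.940

Resample values: 1.42, 3.04, 3.04, 3.04, 2.84, 1.42.
Sorted: 1.42, 1.42, 2.84, 3.04, 3.04, 3.04
Median = average of the two middle values = 2.940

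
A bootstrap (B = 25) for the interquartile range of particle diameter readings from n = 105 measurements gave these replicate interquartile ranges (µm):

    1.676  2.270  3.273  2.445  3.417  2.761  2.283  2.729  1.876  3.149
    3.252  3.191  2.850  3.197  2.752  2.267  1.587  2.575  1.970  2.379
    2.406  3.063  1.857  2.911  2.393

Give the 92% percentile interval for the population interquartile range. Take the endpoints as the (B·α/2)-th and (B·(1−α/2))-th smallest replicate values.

(1.587, 3.273)

Sorted replicates: 1.587, 1.676, 1.857, 1.876, 1.970, 2.267, 2.270, 2.283, 2.379, 2.393, 2.406, 2.445, 2.575, 2.729, 2.752, 2.761, 2.850, 2.911, 3.063, 3.149, 3.191, 3.197, 3.252, 3.273, 3.417
α = 0.08; lower rank = 25 × 0.040 = 1; upper rank = 25 × 0.960 = 24.
The 1st smallest replicate is 1.587; the 24th is 3.273.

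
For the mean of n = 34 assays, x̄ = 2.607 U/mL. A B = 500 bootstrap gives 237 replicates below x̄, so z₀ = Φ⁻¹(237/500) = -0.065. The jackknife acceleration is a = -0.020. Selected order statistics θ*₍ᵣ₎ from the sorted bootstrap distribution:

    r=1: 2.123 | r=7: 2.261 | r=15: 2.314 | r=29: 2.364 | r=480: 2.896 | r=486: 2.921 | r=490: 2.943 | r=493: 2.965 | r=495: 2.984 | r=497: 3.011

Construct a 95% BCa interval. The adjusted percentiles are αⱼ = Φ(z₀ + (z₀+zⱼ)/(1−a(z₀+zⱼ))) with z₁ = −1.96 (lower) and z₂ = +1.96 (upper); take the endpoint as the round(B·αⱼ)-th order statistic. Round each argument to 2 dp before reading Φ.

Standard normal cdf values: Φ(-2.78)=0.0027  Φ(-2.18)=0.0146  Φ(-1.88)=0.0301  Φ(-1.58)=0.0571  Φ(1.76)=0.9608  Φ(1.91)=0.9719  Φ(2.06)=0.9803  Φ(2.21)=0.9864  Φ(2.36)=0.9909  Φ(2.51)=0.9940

(2.261, 2.896)

Lower: z₀ + z₁ = -0.065 + (-1.960) = -2.025; 1 − a(z₀+z₁) = 1 − (-0.020)(-2.025) = 0.9595; argument = -0.065 + (-2.025)/0.9595 = -2.1755 → -2.18.
α₁ = Φ(-2.18) = 0.0146; rank = round(500 × 0.0146) = 7; θ*₍7₎ = 2.261.
Upper: z₀ + z₂ = 1.895; 1 − a(z₀+z₂) = 1.0379; argument = 1.7608 → 1.76; α₂ = 0.9608; rank = 480; θ*₍480₎ = 2.896.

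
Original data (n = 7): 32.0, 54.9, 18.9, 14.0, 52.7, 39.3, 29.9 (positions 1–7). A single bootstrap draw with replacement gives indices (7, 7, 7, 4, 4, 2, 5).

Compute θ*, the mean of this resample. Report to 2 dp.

θ* = 32.19

Resample values: 29.9, 29.9, 29.9, 14.0, 14.0, 54.9, 52.7.
Mean = (29.9 + 29.9 + 29.9 + 14.0 + 14.0 + 54.9 + 52.7) / 7 = 225.30 / 7 = 32.19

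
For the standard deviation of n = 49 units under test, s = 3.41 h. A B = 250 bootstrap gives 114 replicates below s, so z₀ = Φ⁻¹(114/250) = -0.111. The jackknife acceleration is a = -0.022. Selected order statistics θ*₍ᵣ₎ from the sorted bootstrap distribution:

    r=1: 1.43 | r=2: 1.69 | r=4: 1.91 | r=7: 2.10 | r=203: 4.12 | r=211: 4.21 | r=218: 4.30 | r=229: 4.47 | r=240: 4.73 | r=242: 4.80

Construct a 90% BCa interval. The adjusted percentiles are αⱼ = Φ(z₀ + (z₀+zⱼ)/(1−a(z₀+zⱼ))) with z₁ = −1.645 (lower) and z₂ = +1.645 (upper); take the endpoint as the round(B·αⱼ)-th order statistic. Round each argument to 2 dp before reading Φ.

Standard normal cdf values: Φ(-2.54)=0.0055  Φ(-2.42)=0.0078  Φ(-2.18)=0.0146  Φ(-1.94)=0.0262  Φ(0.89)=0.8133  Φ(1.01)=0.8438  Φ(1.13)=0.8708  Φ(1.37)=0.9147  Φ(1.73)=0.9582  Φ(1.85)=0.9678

(2.10, 4.47)

Lower: z₀ + z₁ = -0.111 + (-1.645) = -1.756; 1 − a(z₀+z₁) = 1 − (-0.022)(-1.756) = 0.9614; argument = -0.111 + (-1.756)/0.9614 = -1.9376 → -1.94.
α₁ = Φ(-1.94) = 0.0262; rank = round(250 × 0.0262) = 7; θ*₍7₎ = 2.10.
Upper: z₀ + z₂ = 1.534; 1 − a(z₀+z₂) = 1.0337; argument = 1.3729 → 1.37; α₂ = 0.9147; rank = 229; θ*₍229₎ = 4.47.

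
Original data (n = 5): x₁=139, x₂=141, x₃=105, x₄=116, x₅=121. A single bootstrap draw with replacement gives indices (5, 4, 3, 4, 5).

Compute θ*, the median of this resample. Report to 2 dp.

θ* = 116.00

Resample values: 121, 116, 105, 116, 121.
Sorted: 105, 116, 116, 121, 121
Median = middle value = 116.00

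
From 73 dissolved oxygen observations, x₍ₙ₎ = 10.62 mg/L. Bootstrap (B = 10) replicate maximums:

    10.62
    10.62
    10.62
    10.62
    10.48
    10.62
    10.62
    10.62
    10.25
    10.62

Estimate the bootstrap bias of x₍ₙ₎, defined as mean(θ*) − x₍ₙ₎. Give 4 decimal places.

bias = −0.0510

mean(θ*) = (10.62 + 10.62 + 10.62 + 10.62 + 10.48 + 10.62 + 10.62 + 10.62 + 10.25 + 10.62) / 10 = 10.56900
bias = 10.56900 − 10.62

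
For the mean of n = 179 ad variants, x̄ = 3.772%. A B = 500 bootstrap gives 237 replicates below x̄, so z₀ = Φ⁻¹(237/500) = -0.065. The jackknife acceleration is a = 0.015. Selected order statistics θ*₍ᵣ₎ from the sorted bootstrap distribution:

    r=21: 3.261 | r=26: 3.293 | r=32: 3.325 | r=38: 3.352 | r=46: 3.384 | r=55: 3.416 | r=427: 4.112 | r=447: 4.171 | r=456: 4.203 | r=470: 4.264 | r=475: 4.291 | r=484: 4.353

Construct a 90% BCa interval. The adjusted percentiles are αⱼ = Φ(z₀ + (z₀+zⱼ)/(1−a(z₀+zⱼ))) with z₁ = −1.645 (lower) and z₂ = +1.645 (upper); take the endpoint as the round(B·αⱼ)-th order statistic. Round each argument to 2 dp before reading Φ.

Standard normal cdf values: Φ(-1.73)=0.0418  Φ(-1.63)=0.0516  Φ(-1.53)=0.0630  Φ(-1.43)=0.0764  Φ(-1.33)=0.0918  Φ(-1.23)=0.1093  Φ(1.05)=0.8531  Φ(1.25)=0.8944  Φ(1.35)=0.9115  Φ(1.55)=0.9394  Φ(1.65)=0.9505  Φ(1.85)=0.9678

Lower: z₀ + z₁ = -0.065 + (-1.645) = -1.710; 1 − a(z₀+z₁) = 1 − (0.015)(-1.710) = 1.0256; argument = -0.065 + (-1.710)/1.0256 = -1.7322 → -1.73.
α₁ = Φ(-1.73) = 0.0418; rank = round(500 × 0.0418) = 21; θ*₍21₎ = 3.261.
Upper: z₀ + z₂ = 1.580; 1 − a(z₀+z₂) = 0.9763; argument = 1.5534 → 1.55; α₂ = 0.9394; rank = 470; θ*₍470₎ = 4.264.

(3.261, 4.264)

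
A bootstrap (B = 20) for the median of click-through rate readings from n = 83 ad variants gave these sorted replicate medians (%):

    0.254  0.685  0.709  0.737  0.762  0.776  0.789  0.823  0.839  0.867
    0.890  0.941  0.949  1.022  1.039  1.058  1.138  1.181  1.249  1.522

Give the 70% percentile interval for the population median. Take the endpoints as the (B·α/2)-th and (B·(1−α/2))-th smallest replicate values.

α = 0.30; lower rank = 20 × 0.150 = 3; upper rank = 20 × 0.850 = 17.
The 3rd smallest replicate is 0.709; the 17th is 1.138.

(0.709, 1.138)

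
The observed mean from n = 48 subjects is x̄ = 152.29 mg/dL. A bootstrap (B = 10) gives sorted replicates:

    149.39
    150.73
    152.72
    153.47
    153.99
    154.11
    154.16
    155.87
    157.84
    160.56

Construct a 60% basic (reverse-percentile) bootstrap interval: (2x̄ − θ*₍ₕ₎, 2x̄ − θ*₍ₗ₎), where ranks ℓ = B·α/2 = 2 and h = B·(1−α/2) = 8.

(148.71, 153.85)

Percentile endpoints at ranks 2 and 8: θ*₍2₎ = 150.73, θ*₍8₎ = 155.87.
Basic interval reflects these around x̄:
  lower = 2 × 152.29 − 155.87 = 148.71
  upper = 2 × 152.29 − 150.73 = 153.85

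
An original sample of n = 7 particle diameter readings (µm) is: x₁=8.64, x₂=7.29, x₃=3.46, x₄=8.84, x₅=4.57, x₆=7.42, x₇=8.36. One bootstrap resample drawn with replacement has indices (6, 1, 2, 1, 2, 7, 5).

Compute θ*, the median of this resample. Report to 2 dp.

Resample values: 7.42, 8.64, 7.29, 8.64, 7.29, 8.36, 4.57.
Sorted: 4.57, 7.29, 7.29, 7.42, 8.36, 8.64, 8.64
Median = middle value = 7.42

θ* = 7.42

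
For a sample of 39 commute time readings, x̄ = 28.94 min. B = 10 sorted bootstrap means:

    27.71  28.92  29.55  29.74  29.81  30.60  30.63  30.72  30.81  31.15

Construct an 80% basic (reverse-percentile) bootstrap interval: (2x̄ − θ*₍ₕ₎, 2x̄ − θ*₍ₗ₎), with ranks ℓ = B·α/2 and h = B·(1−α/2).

(27.07, 30.17)

Percentile endpoints at ranks 1 and 9: θ*₍1₎ = 27.71, θ*₍9₎ = 30.81.
Basic interval reflects these around x̄:
  lower = 2 × 28.94 − 30.81 = 27.07
  upper = 2 × 28.94 − 27.71 = 30.17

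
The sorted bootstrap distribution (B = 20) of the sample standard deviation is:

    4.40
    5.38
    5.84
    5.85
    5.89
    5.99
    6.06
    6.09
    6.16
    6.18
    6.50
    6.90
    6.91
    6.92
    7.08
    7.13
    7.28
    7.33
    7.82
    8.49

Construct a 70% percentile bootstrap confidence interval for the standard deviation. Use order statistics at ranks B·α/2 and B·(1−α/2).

α = 0.30; lower rank = 20 × 0.150 = 3; upper rank = 20 × 0.850 = 17.
The 3rd smallest replicate is 5.84; the 17th is 7.28.

(5.84, 7.28)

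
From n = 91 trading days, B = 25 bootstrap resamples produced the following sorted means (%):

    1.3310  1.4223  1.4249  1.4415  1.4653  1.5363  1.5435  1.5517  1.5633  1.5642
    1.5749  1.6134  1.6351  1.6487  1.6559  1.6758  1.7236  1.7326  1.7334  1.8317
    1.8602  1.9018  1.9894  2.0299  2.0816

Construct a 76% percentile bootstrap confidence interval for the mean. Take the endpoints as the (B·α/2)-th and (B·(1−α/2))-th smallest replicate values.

α = 0.24; lower rank = 25 × 0.120 = 3; upper rank = 25 × 0.880 = 22.
The 3rd smallest replicate is 1.4249; the 22nd is 1.9018.

(1.4249, 1.9018)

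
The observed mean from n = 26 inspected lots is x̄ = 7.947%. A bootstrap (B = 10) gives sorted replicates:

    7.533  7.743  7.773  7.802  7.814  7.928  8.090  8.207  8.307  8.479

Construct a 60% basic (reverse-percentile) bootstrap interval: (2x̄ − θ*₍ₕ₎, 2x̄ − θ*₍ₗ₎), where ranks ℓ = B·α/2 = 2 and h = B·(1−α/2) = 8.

(7.687, 8.151)

Percentile endpoints at ranks 2 and 8: θ*₍2₎ = 7.743, θ*₍8₎ = 8.207.
Basic interval reflects these around x̄:
  lower = 2 × 7.947 − 8.207 = 7.687
  upper = 2 × 7.947 − 7.743 = 8.151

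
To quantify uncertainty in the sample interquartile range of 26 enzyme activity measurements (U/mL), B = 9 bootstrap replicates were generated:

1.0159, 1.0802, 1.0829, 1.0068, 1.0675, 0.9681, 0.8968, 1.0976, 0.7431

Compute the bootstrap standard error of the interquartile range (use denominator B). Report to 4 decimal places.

Bootstrap SE is the standard deviation of the 9 replicate interquartile ranges.
Mean of replicates: (1.0159 + 1.0802 + 1.0829 + 1.0068 + 1.0675 + 0.9681 + 0.8968 + 1.0976 + 0.7431) / 9 = 8.95890 / 9 = 0.99543
Sum of squared deviations: (+0.02047)² + (+0.08477)² + (+0.08747)² + (+0.01137)² + (+0.07207)² + (−0.02733)² + (−0.09863)² + (+0.10217)² + (−0.25233)² = 0.10516
Variance = 0.10516 / 9 = 0.01168
SE* = √0.01168

SE* = 0.1081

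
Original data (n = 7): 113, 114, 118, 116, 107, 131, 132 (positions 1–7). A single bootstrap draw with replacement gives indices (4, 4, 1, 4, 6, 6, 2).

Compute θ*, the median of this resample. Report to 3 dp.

Resample values: 116, 116, 113, 116, 131, 131, 114.
Sorted: 113, 114, 116, 116, 116, 131, 131
Median = middle value = 116.000

θ* = 116.000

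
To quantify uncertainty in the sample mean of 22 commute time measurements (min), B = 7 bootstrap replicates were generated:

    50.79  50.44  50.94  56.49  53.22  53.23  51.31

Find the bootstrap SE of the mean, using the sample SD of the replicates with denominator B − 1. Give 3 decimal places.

Bootstrap SE is the standard deviation of the 7 replicate means.
Mean of replicates: (50.79 + 50.44 + 50.94 + 56.49 + 53.22 + 53.23 + 51.31) / 7 = 366.4200 / 7 = 52.3457
Sum of squared deviations: (−1.5557)² + (−1.9057)² + (−1.4057)² + (+4.1443)² + (+0.8743)² + (+0.8843)² + (−1.0357)² = 27.8222
Variance = 27.8222 / 6 = 4.6370
SE* = √4.6370

SE* = 2.153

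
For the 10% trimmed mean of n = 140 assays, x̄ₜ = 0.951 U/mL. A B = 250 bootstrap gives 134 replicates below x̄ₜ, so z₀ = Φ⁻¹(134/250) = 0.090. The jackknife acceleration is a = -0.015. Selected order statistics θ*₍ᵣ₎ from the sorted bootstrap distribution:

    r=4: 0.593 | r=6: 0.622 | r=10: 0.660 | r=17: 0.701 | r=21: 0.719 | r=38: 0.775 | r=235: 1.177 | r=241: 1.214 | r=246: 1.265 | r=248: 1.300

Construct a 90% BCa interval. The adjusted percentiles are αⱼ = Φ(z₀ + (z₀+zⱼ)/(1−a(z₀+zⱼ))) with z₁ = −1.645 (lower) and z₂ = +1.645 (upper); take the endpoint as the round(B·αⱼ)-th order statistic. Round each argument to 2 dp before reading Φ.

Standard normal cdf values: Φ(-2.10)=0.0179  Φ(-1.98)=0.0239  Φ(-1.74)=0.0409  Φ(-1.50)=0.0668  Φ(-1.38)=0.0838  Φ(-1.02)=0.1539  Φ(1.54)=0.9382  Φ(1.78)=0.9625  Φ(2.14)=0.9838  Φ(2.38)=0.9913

Lower: z₀ + z₁ = 0.090 + (-1.645) = -1.555; 1 − a(z₀+z₁) = 1 − (-0.015)(-1.555) = 0.9767; argument = 0.090 + (-1.555)/0.9767 = -1.5021 → -1.50.
α₁ = Φ(-1.50) = 0.0668; rank = round(250 × 0.0668) = 17; θ*₍17₎ = 0.701.
Upper: z₀ + z₂ = 1.735; 1 − a(z₀+z₂) = 1.0260; argument = 1.7810 → 1.78; α₂ = 0.9625; rank = 241; θ*₍241₎ = 1.214.

(0.701, 1.214)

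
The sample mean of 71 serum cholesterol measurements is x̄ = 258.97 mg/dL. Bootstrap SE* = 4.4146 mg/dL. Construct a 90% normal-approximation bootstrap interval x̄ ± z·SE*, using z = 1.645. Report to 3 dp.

Margin = 1.645 × 4.4146 = 7.2620
Interval: 258.97 ± 7.2620

(251.708, 266.232)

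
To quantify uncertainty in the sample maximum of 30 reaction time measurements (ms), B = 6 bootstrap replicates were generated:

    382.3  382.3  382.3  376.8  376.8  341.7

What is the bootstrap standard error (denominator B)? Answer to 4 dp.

Bootstrap SE is the standard deviation of the 6 replicate maximums.
Mean of replicates: (382.3 + 382.3 + 382.3 + 376.8 + 376.8 + 341.7) / 6 = 2242.20000 / 6 = 373.70000
Sum of squared deviations: (+8.60000)² + (+8.60000)² + (+8.60000)² + (+3.10000)² + (+3.10000)² + (−32.00000)² = 1265.10000
Variance = 1265.10000 / 6 = 210.85000
SE* = √210.85000

SE* = 14.5207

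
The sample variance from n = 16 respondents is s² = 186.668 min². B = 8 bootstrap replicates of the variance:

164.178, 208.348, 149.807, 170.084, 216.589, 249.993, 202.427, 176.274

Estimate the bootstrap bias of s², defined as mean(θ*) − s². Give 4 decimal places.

mean(θ*) = (164.178 + 208.348 + 149.807 + 170.084 + 216.589 + 249.993 + 202.427 + 176.274) / 8 = 192.21250
bias = 192.21250 − 186.668

bias = +5.5445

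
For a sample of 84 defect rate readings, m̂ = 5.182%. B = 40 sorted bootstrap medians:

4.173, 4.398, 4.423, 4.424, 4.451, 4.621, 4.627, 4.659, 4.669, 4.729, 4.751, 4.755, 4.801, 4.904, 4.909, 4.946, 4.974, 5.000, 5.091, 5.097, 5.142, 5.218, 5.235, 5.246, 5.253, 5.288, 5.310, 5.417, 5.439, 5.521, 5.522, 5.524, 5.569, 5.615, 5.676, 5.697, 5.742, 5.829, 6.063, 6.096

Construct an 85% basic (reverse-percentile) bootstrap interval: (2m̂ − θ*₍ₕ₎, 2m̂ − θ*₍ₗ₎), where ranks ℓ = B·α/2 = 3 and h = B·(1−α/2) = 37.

Percentile endpoints at ranks 3 and 37: θ*₍3₎ = 4.423, θ*₍37₎ = 5.742.
Basic interval reflects these around m̂:
  lower = 2 × 5.182 − 5.742 = 4.622
  upper = 2 × 5.182 − 4.423 = 5.941

(4.622, 5.941)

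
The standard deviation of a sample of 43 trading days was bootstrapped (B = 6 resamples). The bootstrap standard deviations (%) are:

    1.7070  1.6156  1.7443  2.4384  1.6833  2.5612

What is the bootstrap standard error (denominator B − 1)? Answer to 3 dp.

SE* = 0.423

Bootstrap SE is the standard deviation of the 6 replicate standard deviations.
Mean of replicates: (1.7070 + 1.6156 + 1.7443 + 2.4384 + 1.6833 + 2.5612) / 6 = 11.74980 / 6 = 1.95830
Sum of squared deviations: (−0.25130)² + (−0.34270)² + (−0.21400)² + (+0.48010)² + (−0.27500)² + (+0.60290)² = 0.89600
Variance = 0.89600 / 5 = 0.17920
SE* = √0.17920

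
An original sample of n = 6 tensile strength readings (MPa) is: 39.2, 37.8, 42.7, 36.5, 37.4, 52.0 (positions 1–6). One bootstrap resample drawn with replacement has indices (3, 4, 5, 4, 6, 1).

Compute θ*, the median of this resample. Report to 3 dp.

Resample values: 42.7, 36.5, 37.4, 36.5, 52.0, 39.2.
Sorted: 36.5, 36.5, 37.4, 39.2, 42.7, 52.0
Median = average of the two middle values = 38.300

θ* = 38.300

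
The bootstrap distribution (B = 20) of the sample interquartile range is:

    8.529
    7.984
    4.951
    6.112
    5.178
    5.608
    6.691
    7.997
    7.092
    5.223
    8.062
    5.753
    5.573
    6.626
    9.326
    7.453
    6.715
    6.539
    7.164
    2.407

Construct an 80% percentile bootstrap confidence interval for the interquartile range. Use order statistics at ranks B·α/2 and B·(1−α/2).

Sorted replicates: 2.407, 4.951, 5.178, 5.223, 5.573, 5.608, 5.753, 6.112, 6.539, 6.626, 6.691, 6.715, 7.092, 7.164, 7.453, 7.984, 7.997, 8.062, 8.529, 9.326
α = 0.20; lower rank = 20 × 0.100 = 2; upper rank = 20 × 0.900 = 18.
The 2nd smallest replicate is 4.951; the 18th is 8.062.

(4.951, 8.062)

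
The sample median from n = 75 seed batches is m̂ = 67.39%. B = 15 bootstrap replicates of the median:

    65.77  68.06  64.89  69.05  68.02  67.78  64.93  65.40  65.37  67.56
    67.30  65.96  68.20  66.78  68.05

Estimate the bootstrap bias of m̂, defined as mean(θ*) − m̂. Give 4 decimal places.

bias = −0.5153

mean(θ*) = (65.77 + 68.06 + 64.89 + 69.05 + 68.02 + 67.78 + 64.93 + 65.40 + 65.37 + 67.56 + 67.30 + 65.96 + 68.20 + 66.78 + 68.05) / 15 = 66.87467
bias = 66.87467 − 67.39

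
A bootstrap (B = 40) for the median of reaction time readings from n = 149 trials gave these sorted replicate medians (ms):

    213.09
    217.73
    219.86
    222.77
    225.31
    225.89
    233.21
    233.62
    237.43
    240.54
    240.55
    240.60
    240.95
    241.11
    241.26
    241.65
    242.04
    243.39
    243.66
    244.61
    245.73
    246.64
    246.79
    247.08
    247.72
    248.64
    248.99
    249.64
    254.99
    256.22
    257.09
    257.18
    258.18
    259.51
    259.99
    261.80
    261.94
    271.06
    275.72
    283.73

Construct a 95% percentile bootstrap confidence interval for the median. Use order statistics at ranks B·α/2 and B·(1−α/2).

α = 0.05; lower rank = 40 × 0.025 = 1; upper rank = 40 × 0.975 = 39.
The 1st smallest replicate is 213.09; the 39th is 275.72.

(213.09, 275.72)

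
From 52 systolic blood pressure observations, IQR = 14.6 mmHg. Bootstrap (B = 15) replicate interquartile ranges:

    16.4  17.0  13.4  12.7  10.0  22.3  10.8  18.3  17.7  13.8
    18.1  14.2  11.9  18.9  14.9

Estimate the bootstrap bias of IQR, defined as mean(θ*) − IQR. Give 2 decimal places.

bias = +0.76

mean(θ*) = (16.4 + 17.0 + 13.4 + 12.7 + 10.0 + 22.3 + 10.8 + 18.3 + 17.7 + 13.8 + 18.1 + 14.2 + 11.9 + 18.9 + 14.9) / 15 = 15.360
bias = 15.360 − 14.6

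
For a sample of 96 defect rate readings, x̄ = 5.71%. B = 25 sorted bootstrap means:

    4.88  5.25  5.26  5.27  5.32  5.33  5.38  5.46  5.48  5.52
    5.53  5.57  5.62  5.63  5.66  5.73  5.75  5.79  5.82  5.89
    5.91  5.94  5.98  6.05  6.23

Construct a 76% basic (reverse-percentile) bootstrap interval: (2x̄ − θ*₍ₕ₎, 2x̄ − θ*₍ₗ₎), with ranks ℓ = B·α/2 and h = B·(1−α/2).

(5.48, 6.16)

Percentile endpoints at ranks 3 and 22: θ*₍3₎ = 5.26, θ*₍22₎ = 5.94.
Basic interval reflects these around x̄:
  lower = 2 × 5.71 − 5.94 = 5.48
  upper = 2 × 5.71 − 5.26 = 6.16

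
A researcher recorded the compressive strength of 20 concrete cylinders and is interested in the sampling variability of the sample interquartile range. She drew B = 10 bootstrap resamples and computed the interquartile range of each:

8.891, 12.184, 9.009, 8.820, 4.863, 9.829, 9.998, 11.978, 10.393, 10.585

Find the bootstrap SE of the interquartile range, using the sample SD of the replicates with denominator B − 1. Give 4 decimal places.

SE* = 2.0551

Bootstrap SE is the standard deviation of the 10 replicate interquartile ranges.
Mean of replicates: (8.891 + 12.184 + 9.009 + 8.820 + 4.863 + 9.829 + 9.998 + 11.978 + 10.393 + 10.585) / 10 = 96.55000 / 10 = 9.65500
Sum of squared deviations: (−0.76400)² + (+2.52900)² + (−0.64600)² + (−0.83500)² + (−4.79200)² + (+0.17400)² + (+0.34300)² + (+2.32300)² + (+0.73800)² + (+0.93000)² = 38.01114
Variance = 38.01114 / 9 = 4.22346
SE* = √4.22346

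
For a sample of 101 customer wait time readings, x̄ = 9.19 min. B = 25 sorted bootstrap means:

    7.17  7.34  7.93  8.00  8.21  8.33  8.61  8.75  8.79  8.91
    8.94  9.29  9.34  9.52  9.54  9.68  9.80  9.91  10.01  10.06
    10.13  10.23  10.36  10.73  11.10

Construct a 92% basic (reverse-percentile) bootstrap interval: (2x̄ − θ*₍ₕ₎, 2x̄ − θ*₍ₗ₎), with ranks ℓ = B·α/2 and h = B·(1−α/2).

Percentile endpoints at ranks 1 and 24: θ*₍1₎ = 7.17, θ*₍24₎ = 10.73.
Basic interval reflects these around x̄:
  lower = 2 × 9.19 − 10.73 = 7.65
  upper = 2 × 9.19 − 7.17 = 11.21

(7.65, 11.21)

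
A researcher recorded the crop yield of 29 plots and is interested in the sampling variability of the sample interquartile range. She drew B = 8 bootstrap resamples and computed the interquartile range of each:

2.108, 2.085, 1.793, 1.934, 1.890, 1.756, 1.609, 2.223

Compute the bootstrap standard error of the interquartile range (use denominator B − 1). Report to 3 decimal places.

Bootstrap SE is the standard deviation of the 8 replicate interquartile ranges.
Mean of replicates: (2.108 + 2.085 + 1.793 + 1.934 + 1.890 + 1.756 + 1.609 + 2.223) / 8 = 15.3980 / 8 = 1.9247
Sum of squared deviations: (+0.1833)² + (+0.1603)² + (−0.1318)² + (+0.0092)² + (−0.0348)² + (−0.1687)² + (−0.3157)² + (+0.2982)² = 0.2950
Variance = 0.2950 / 7 = 0.0421
SE* = √0.0421

SE* = 0.205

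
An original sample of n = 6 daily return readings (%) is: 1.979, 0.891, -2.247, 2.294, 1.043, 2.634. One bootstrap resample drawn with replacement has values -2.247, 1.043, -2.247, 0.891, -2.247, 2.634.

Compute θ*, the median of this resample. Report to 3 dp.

Sorted: -2.247, -2.247, -2.247, 0.891, 1.043, 2.634
Median = average of the two middle values = -0.678

θ* = -0.678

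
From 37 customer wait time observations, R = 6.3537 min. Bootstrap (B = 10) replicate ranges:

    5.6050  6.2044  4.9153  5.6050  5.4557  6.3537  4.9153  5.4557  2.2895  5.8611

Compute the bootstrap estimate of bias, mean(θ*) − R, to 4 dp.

bias = −1.0876

mean(θ*) = (5.6050 + 6.2044 + 4.9153 + 5.6050 + 5.4557 + 6.3537 + 4.9153 + 5.4557 + 2.2895 + 5.8611) / 10 = 5.26607
bias = 5.26607 − 6.3537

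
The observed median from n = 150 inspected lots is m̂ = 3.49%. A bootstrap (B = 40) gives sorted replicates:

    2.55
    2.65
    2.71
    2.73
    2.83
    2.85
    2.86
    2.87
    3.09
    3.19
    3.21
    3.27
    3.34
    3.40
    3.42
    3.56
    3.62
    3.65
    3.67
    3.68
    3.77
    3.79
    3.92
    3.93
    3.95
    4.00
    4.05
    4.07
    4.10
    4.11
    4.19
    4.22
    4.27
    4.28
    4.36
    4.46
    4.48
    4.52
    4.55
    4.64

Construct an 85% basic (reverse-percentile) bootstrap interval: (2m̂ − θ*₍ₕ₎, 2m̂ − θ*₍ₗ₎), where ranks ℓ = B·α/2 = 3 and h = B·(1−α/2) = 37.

(2.50, 4.27)

Percentile endpoints at ranks 3 and 37: θ*₍3₎ = 2.71, θ*₍37₎ = 4.48.
Basic interval reflects these around m̂:
  lower = 2 × 3.49 − 4.48 = 2.50
  upper = 2 × 3.49 − 2.71 = 4.27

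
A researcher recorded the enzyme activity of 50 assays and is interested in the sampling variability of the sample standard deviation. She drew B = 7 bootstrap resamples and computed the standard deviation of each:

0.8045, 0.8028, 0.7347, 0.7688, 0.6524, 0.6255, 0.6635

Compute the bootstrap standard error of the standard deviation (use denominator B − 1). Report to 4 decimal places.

Bootstrap SE is the standard deviation of the 7 replicate standard deviations.
Mean of replicates: (0.8045 + 0.8028 + 0.7347 + 0.7688 + 0.6524 + 0.6255 + 0.6635) / 7 = 5.052200 / 7 = 0.721743
Sum of squared deviations: (+0.082757)² + (+0.081057)² + (+0.012957)² + (+0.047057)² + (−0.069343)² + (−0.096243)² + (−0.058243)² = 0.033265
Variance = 0.033265 / 6 = 0.005544
SE* = √0.005544

SE* = 0.0745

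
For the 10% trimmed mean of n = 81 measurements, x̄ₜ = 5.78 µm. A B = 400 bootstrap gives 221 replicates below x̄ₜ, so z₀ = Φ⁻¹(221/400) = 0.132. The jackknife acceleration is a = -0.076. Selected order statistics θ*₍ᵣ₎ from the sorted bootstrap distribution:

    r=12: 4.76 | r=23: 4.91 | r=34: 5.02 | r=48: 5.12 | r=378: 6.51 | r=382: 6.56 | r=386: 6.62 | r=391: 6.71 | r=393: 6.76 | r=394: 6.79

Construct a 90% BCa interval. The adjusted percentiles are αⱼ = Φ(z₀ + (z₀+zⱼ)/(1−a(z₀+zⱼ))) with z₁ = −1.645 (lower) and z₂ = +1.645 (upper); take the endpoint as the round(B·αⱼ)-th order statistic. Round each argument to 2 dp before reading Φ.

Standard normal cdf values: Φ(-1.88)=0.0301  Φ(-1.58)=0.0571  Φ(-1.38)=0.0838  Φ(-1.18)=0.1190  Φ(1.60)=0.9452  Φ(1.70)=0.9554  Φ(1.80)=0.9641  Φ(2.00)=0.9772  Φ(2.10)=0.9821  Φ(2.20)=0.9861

Lower: z₀ + z₁ = 0.132 + (-1.645) = -1.513; 1 − a(z₀+z₁) = 1 − (-0.076)(-1.513) = 0.8850; argument = 0.132 + (-1.513)/0.8850 = -1.5776 → -1.58.
α₁ = Φ(-1.58) = 0.0571; rank = round(400 × 0.0571) = 23; θ*₍23₎ = 4.91.
Upper: z₀ + z₂ = 1.777; 1 − a(z₀+z₂) = 1.1351; argument = 1.6976 → 1.70; α₂ = 0.9554; rank = 382; θ*₍382₎ = 6.56.

(4.91, 6.56)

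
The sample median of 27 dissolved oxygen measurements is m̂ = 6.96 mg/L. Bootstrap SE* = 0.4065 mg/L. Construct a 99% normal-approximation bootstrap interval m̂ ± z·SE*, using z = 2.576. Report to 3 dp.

(5.913, 8.007)

Margin = 2.576 × 0.4065 = 1.0471
Interval: 6.96 ± 1.0471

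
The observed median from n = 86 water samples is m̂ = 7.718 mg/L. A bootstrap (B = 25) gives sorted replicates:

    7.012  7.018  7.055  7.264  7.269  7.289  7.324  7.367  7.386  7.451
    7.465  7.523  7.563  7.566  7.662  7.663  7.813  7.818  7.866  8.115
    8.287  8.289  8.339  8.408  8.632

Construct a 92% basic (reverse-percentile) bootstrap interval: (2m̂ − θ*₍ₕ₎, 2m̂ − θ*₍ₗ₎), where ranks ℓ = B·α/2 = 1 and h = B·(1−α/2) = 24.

(7.028, 8.424)

Percentile endpoints at ranks 1 and 24: θ*₍1₎ = 7.012, θ*₍24₎ = 8.408.
Basic interval reflects these around m̂:
  lower = 2 × 7.718 − 8.408 = 7.028
  upper = 2 × 7.718 − 7.012 = 8.424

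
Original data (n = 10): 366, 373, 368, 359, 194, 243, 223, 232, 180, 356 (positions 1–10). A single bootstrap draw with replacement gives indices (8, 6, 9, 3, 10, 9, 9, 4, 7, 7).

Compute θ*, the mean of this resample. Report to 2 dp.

Resample values: 232, 243, 180, 368, 356, 180, 180, 359, 223, 223.
Mean = (232 + 243 + 180 + 368 + 356 + 180 + 180 + 359 + 223 + 223) / 10 = 2544.0 / 10 = 254.40

θ* = 254.40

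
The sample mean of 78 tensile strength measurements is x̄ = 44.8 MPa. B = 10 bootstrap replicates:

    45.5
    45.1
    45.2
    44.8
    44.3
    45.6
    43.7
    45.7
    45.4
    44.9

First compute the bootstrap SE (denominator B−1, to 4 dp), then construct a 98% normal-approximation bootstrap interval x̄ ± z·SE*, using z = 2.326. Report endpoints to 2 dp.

(43.34, 46.26)

Mean of replicates = 45.0200; sum of squared deviations = 3.5360; SE* = √(3.5360/9) = 0.6268
Margin = 2.326 × 0.6268 = 1.458
Interval: 44.8 ± 1.458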